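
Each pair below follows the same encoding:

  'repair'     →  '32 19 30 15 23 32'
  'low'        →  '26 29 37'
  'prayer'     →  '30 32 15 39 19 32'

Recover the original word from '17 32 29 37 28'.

crown

r is letter #18 and maps to 32: an offset of 14. Letters become their 1-based position plus 14 (so a→15, b→16, …).
Reversing it on 17 32 29 37 28: 17→(17−14)÷1=3=c, 32→(32−14)÷1=18=r, 29→(29−14)÷1=15=o, 37→(37−14)÷1=23=w, 28→(28−14)÷1=14=n.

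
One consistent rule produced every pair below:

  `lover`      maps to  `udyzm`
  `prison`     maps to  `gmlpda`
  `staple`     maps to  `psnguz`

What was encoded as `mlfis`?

l(11)→u(20) and o(14)→d(3) fit y≡3x+13 (mod 26); the inverse of 3 mod 26 is 9. This is an affine cipher: with a=0,…,z=25, each position x becomes (3x+13) mod 26.
Decoding mlfis: m(12)→9·(12−13)≡17=r; l(11)→9·(11−13)≡8=i; f(5)→9·(5−13)≡6=g; i(8)→9·(8−13)≡7=h; s(18)→9·(18−13)≡19=t (all mod 26).

right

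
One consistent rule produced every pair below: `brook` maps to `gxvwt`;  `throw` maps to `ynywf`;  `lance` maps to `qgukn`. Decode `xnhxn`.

shape

The shift increases by 1 at each position, starting from +5: 5, 6, 7, ….
Reversing it on xnhxn: x−5=s, n−6=h, h−7=a, x−8=p, n−9=e.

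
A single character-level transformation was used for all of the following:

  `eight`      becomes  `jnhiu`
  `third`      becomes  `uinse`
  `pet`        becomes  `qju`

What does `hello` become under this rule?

ijmmt

The shift depends on letter class: consonant g→h is +1, but vowel e→j is +5. Vowels shift forward by 5 and consonants shift forward by 1.
Applying it to hello: h(cons)+1=i, e(vowel)+5=j, l(cons)+1=m, l(cons)+1=m, o(vowel)+5=t.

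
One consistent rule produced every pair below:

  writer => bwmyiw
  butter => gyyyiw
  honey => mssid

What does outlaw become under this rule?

The shift depends on letter class: consonant w→b is +5, but vowel i→m is +4. Two shifts are in play — +4 for a/e/i/o/u, +5 for every other letter.
On outlaw: o(vowel)+4=s, u(vowel)+4=y, t(cons)+5=y, l(cons)+5=q, a(vowel)+4=e, w(cons)+5=b.

syyqeb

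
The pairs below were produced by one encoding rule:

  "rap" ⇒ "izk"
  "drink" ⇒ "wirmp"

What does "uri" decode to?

Each pair mirrors across the alphabet (r↔i, a↔z, p↔k): positions sum to 25. This is the alphabet-reversal cipher (Atbash): a becomes z, b becomes y, etc.
Undoing it on uri: u↔f, r↔i, i↔r.

fir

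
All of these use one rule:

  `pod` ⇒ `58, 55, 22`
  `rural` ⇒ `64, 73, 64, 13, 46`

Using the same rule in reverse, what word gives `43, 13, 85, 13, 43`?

p(#16)→58 and o(#15)→55: differences scale by 3, so n = 3·pos + 10. With a=1..z=26, the number is 3·pos + 10.
Undoing it on 43, 13, 85, 13, 43: 43→(43−10)÷3=11=k, 13→(13−10)÷3=1=a, 85→(85−10)÷3=25=y, 13→(13−10)÷3=1=a, 43→(43−10)÷3=11=k.

kayak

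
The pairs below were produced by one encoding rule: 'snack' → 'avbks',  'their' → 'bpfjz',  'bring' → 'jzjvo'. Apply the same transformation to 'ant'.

bvb

The shift depends on letter class: consonant s→a is +8, but vowel a→b is +1. The rule splits by letter class: vowels +1, consonants +8.
On ant: a(vowel)+1=b, n(cons)+8=v, t(cons)+8=b.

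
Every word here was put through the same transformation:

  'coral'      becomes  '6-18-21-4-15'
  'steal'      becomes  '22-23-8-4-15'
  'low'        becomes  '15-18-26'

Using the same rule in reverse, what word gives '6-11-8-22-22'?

c is letter #3 and maps to 6: an offset of 3. Each letter is replaced by its alphabet position (a=1..z=26) + 3.
Undoing it on 6-11-8-22-22: 6→(6−3)÷1=3=c, 11→(11−3)÷1=8=h, 8→(8−3)÷1=5=e, 22→(22−3)÷1=19=s, 22→(22−3)÷1=19=s.

chess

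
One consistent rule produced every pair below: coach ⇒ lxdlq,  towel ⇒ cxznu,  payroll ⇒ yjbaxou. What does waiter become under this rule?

Shifts by position in coach: pos 0: c→l (+9), pos 1: o→x (+9), pos 2: a→d (+3), pos 3: c→l (+9), pos 4: h→q (+9) — repeating every 3. A repeating key of period 3 is used — shifts +9, +9, +3 over and over.
For waiter: w+9=f, a+9=j, i+3=l, t+9=c, e+9=n, r+3=u.

fjlcnu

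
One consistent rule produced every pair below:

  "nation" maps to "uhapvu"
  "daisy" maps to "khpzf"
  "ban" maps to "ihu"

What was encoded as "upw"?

Every letter moves 7 places later in the alphabet, wrapping around z→a.
Reversing it on upw: u−7=n, p−7=i, w−7=p.

nip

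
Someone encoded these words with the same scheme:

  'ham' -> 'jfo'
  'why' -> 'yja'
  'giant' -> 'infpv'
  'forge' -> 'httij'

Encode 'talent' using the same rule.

Two shifts are in play — +5 for a/e/i/o/u, +2 for every other letter.
Applying it to talent: t(cons)+2=v, a(vowel)+5=f, l(cons)+2=n, e(vowel)+5=j, n(cons)+2=p, t(cons)+2=v.

vfnjpv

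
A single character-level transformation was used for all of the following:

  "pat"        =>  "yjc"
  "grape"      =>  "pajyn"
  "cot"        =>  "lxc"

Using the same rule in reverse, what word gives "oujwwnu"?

flannel

Compare letters: p→y is +9, a→j is +9, t→c is +9 — a constant shift. This is a Caesar cipher with shift 9.
Undoing it on oujwwnu: o−9=f, u−9=l, j−9=a, w−9=n, w−9=n, n−9=e, u−9=l.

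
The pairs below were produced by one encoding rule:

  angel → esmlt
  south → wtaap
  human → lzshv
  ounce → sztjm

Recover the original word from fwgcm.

brave

In angel: a→e is +4, n→s is +5, g→m is +6, e→l is +7 — the shift increases by 1 each position. Each letter shifts forward by (position + 4), i.e. 4, 5, 6, … — the shift grows by one for each successive letter.
Undoing it on fwgcm: f−4=b, w−5=r, g−6=a, c−7=v, m−8=e.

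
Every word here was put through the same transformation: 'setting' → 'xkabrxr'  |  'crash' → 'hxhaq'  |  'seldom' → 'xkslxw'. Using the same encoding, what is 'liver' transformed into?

In setting: s→x is +5, e→k is +6, t→a is +7, t→b is +8 — the shift increases by 1 each position. Letter i (0-indexed) is shifted by i+5, so successive shifts are 5, 6, 7, ….
For liver: l+5=q, i+6=o, v+7=c, e+8=m, r+9=a.

qocma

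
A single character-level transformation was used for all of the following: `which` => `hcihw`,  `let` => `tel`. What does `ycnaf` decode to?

The output letters match the input read backwards: which reversed is hcihw. It's just the letters in reverse order.
Undoing it on ycnaf: then reverse → fancy.

fancy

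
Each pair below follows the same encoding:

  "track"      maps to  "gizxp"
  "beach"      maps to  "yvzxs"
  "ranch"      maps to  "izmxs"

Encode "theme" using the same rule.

gsvnv

Each pair mirrors across the alphabet (t↔g, r↔i, a↔z): positions sum to 25. This is the alphabet-reversal cipher (Atbash): a becomes z, b becomes y, etc.
Applying it to theme: t↔g, h↔s, e↔v, m↔n, e↔v.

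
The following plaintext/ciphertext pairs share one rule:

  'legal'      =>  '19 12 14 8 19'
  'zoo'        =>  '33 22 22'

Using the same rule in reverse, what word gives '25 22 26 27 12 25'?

roster

The number is (letter's place in the alphabet, a=1) + 7.
Undoing it on 25 22 26 27 12 25: 25→(25−7)÷1=18=r, 22→(22−7)÷1=15=o, 26→(26−7)÷1=19=s, 27→(27−7)÷1=20=t, 12→(12−7)÷1=5=e, 25→(25−7)÷1=18=r.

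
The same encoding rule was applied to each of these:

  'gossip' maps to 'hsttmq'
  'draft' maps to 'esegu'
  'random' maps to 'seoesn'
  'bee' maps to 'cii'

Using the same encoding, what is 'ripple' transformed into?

The shift depends on letter class: consonant g→h is +1, but vowel o→s is +4. Vowels shift forward by 4 and consonants shift forward by 1.
On ripple: r(cons)+1=s, i(vowel)+4=m, p(cons)+1=q, p(cons)+1=q, l(cons)+1=m, e(vowel)+4=i.

smqqmi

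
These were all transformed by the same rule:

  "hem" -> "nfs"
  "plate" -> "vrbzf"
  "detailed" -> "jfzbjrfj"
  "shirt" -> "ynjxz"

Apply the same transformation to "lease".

rfbyf

The shift depends on letter class: consonant h→n is +6, but vowel e→f is +1. The rule splits by letter class: vowels +1, consonants +6.
For lease: l(cons)+6=r, e(vowel)+1=f, a(vowel)+1=b, s(cons)+6=y, e(vowel)+1=f.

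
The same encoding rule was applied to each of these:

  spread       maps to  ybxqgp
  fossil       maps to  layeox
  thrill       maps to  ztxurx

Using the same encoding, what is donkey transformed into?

jatwkk

It's a Vigenère-style cipher with numeric key [6,12]: position i shifts by key[i mod 2].
On donkey: d+6=j, o+12=a, n+6=t, k+12=w, e+6=k, y+12=k.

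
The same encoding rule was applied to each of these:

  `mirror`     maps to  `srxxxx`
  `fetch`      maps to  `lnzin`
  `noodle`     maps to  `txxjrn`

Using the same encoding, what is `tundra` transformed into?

zdtjxj

The rule splits by letter class: vowels +9, consonants +6.
For tundra: t(cons)+6=z, u(vowel)+9=d, n(cons)+6=t, d(cons)+6=j, r(cons)+6=x, a(vowel)+9=j.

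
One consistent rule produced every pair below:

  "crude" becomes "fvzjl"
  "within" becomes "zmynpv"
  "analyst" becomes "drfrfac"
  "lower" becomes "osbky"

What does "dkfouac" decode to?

against

In crude: c→f is +3, r→v is +4, u→z is +5, d→j is +6 — the shift increases by 1 each position. Letter i (0-indexed) is shifted by i+3, so successive shifts are 3, 4, 5, ….
Reversing it on dkfouac: d−3=a, k−4=g, f−5=a, o−6=i, u−7=n, a−8=s, c−9=t.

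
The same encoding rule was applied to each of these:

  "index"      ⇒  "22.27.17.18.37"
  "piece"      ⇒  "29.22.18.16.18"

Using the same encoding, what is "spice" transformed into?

32.29.22.16.18

Each letter is replaced by its alphabet position (a=1..z=26) + 13.
On spice: s=19→32, p=16→29, i=9→22, c=3→16, e=5→18.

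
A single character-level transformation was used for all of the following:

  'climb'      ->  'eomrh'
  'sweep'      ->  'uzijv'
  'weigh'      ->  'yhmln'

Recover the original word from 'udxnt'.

In climb: c→e is +2, l→o is +3, i→m is +4, m→r is +5 — the shift increases by 1 each position. Letter i (0-indexed) is shifted by i+2, so successive shifts are 2, 3, 4, ….
Decoding udxnt: u−2=s, d−3=a, x−4=t, n−5=i, t−6=n.

satin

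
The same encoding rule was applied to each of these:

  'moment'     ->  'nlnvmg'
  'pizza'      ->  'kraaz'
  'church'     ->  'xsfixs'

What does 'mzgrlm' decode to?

Each pair mirrors across the alphabet (m↔n, o↔l, m↔n): positions sum to 25. This is the alphabet-reversal cipher (Atbash): a becomes z, b becomes y, etc.
Decoding mzgrlm: m↔n, z↔a, g↔t, r↔i, l↔o, m↔n.

nation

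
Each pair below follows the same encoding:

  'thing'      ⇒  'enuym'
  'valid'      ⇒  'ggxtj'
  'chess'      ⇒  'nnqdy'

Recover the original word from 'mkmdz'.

Shifts by position in thing: pos 0: t→e (+11), pos 1: h→n (+6), pos 2: i→u (+12), pos 3: n→y (+11), pos 4: g→m (+6) — repeating every 3. A repeating key of period 3 is used — shifts +11, +6, +12 over and over.
Reversing it on mkmdz: m−11=b, k−6=e, m−12=a, d−11=s, z−6=t.

beast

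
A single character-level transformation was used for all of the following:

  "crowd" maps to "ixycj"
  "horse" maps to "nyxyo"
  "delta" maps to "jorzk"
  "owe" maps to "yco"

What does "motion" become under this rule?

syzsyt

The shift depends on letter class: consonant c→i is +6, but vowel o→y is +10. Two shifts are in play — +10 for a/e/i/o/u, +6 for every other letter.
On motion: m(cons)+6=s, o(vowel)+10=y, t(cons)+6=z, i(vowel)+10=s, o(vowel)+10=y, n(cons)+6=t.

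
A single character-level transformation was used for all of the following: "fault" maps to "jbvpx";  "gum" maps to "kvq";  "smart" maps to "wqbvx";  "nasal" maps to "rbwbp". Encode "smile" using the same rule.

wqjpf

The shift depends on letter class: consonant f→j is +4, but vowel a→b is +1. Two shifts are in play — +1 for a/e/i/o/u, +4 for every other letter.
For smile: s(cons)+4=w, m(cons)+4=q, i(vowel)+1=j, l(cons)+4=p, e(vowel)+1=f.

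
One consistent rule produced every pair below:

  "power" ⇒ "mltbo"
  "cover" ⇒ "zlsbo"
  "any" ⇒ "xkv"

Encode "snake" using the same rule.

pkxhb

This is a Caesar cipher with shift 23.
Applying it to snake: s+23=p, n+23=k, a+23=x, k+23=h, e+23=b.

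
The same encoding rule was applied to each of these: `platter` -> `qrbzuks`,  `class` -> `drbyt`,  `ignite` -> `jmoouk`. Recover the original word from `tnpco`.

shown

The shifts repeat in a cycle of length 2: positions 0,1,… shift by +1, +6, then the pattern repeats.
Undoing it on tnpco: t−1=s, n−6=h, p−1=o, c−6=w, o−1=n.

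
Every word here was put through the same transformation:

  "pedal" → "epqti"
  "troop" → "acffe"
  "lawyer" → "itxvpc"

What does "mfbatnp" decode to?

p(15)→e(4) and e(4)→p(15) fit y≡25x+19 (mod 26); the inverse of 25 mod 26 is 25. Each letter's alphabet position (a=0..z=25) is mapped through 25·x+19 mod 26 — an affine cipher.
Undoing it on mfbatnp: m(12)→25·(12−19)≡7=h; f(5)→25·(5−19)≡14=o; b(1)→25·(1−19)≡18=s; a(0)→25·(0−19)≡19=t; t(19)→25·(19−19)≡0=a; n(13)→25·(13−19)≡6=g; p(15)→25·(15−19)≡4=e (all mod 26).

hostage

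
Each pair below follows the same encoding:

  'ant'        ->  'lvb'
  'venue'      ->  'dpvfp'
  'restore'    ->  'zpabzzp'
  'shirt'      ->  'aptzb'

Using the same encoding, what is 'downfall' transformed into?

lzevnltt

The shift depends on letter class: consonant n→v is +8, but vowel a→l is +11. The rule splits by letter class: vowels +11, consonants +8.
For downfall: d(cons)+8=l, o(vowel)+11=z, w(cons)+8=e, n(cons)+8=v, f(cons)+8=n, a(vowel)+11=l, l(cons)+8=t, l(cons)+8=t.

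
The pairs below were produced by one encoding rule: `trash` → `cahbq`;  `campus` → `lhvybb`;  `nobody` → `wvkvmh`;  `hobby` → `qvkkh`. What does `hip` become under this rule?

The shift depends on letter class: consonant t→c is +9, but vowel a→h is +7. Vowels shift forward by 7 and consonants shift forward by 9.
On hip: h(cons)+9=q, i(vowel)+7=p, p(cons)+9=y.

qpy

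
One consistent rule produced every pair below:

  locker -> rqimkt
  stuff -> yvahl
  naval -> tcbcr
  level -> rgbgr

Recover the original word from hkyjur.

A repeating key of period 2 is used — shifts +6, +2 over and over.
Undoing it on hkyjur: h−6=b, k−2=i, y−6=s, j−2=h, u−6=o, r−2=p.

bishop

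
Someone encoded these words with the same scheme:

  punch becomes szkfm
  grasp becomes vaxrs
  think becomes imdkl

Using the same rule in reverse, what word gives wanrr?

dress

p(15)→s(18) and u(20)→z(25) fit y≡17x+23 (mod 26); the inverse of 17 mod 26 is 23. Each letter's alphabet position (a=0..z=25) is mapped through 17·x+23 mod 26 — an affine cipher.
Undoing it on wanrr: w(22)→23·(22−23)≡3=d; a(0)→23·(0−23)≡17=r; n(13)→23·(13−23)≡4=e; r(17)→23·(17−23)≡18=s; r(17)→23·(17−23)≡18=s (all mod 26).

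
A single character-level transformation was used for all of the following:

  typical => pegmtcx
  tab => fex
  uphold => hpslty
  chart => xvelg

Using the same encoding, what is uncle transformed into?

ipgry

The output letters match the input read backwards, each shifted +4: typical reversed is lacipyt. Two steps: reverse the string, then apply a Caesar shift of +4.
Applying it to uncle: reverse → elcnu; then shift: e+4=i, l+4=p, c+4=g, n+4=r, u+4=y.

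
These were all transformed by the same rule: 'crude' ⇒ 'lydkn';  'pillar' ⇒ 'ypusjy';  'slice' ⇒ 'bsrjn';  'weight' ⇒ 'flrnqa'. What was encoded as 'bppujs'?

signal

Shifts by position in crude: pos 0: c→l (+9), pos 1: r→y (+7), pos 2: u→d (+9), pos 3: d→k (+7) — repeating every 2. It's a Vigenère-style cipher with numeric key [9,7]: position i shifts by key[i mod 2].
Reversing it on bppujs: b−9=s, p−7=i, p−9=g, u−7=n, j−9=a, s−7=l.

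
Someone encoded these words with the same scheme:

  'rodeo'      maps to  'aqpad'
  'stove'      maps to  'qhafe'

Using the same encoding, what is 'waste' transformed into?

The output letters match the input read backwards, each shifted +12: rodeo reversed is oedor. Two steps: reverse the string, then apply a Caesar shift of +12.
On waste: reverse → etsaw; then shift: e+12=q, t+12=f, s+12=e, a+12=m, w+12=i.

qfemi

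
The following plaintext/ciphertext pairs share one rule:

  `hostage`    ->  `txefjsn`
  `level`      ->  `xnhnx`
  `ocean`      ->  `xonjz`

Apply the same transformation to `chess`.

otnee

The shift depends on letter class: consonant h→t is +12, but vowel o→x is +9. Vowels shift forward by 9 and consonants shift forward by 12.
Applying it to chess: c(cons)+12=o, h(cons)+12=t, e(vowel)+9=n, s(cons)+12=e, s(cons)+12=e.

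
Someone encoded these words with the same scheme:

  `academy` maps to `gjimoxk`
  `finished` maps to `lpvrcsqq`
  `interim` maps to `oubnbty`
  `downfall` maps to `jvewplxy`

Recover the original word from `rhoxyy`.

lagoon

In academy: a→g is +6, c→j is +7, a→i is +8, d→m is +9 — the shift increases by 1 each position. The shift increases by 1 at each position, starting from +6: 6, 7, 8, ….
Decoding rhoxyy: r−6=l, h−7=a, o−8=g, x−9=o, y−10=o, y−11=n.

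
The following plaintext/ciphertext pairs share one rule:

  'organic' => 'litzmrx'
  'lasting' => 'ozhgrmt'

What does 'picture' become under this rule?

Each pair mirrors across the alphabet (o↔l, r↔i, g↔t): positions sum to 25. Letters are reflected about the middle of the alphabet (position → 25−position): Atbash.
On picture: p↔k, i↔r, c↔x, t↔g, u↔f, r↔i, e↔v.

krxgfiv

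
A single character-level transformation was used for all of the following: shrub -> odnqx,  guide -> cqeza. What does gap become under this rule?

cwl

This is a Caesar cipher with shift 22.
Applying it to gap: g+22=c, a+22=w, p+22=l.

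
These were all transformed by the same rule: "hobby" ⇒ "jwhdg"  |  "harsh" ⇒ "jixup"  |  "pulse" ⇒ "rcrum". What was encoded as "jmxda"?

Shifts by position in hobby: pos 0: h→j (+2), pos 1: o→w (+8), pos 2: b→h (+6), pos 3: b→d (+2), pos 4: y→g (+8) — repeating every 3. It's a Vigenère-style cipher with numeric key [2,8,6]: position i shifts by key[i mod 3].
Undoing it on jmxda: j−2=h, m−8=e, x−6=r, d−2=b, a−8=s.

herbs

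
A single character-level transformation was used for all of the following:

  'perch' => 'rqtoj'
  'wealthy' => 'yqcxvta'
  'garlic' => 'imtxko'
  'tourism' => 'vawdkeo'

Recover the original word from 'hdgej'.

fresh

Shifts by position in perch: pos 0: p→r (+2), pos 1: e→q (+12), pos 2: r→t (+2), pos 3: c→o (+12) — repeating every 2. It's a Vigenère-style cipher with numeric key [2,12]: position i shifts by key[i mod 2].
Reversing it on hdgej: h−2=f, d−12=r, g−2=e, e−12=s, j−2=h.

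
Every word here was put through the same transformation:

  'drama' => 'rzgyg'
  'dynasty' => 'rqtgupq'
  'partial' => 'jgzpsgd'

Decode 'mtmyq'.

enemy

d(3)→r(17) and r(17)→z(25) fit y≡21x+6 (mod 26); the inverse of 21 mod 26 is 5. Each letter's alphabet position (a=0..z=25) is mapped through 21·x+6 mod 26 — an affine cipher.
Reversing it on mtmyq: m(12)→5·(12−6)≡4=e; t(19)→5·(19−6)≡13=n; m(12)→5·(12−6)≡4=e; y(24)→5·(24−6)≡12=m; q(16)→5·(16−6)≡24=y (all mod 26).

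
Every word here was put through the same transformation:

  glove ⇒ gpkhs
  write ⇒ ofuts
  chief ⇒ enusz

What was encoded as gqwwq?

g(6)→g(6) and l(11)→p(15) fit y≡7x+16 (mod 26); the inverse of 7 mod 26 is 15. This is an affine cipher: with a=0,…,z=25, each position x becomes (7x+16) mod 26.
Reversing it on gqwwq: g(6)→15·(6−16)≡6=g; q(16)→15·(16−16)≡0=a; w(22)→15·(22−16)≡12=m; w(22)→15·(22−16)≡12=m; q(16)→15·(16−16)≡0=a (all mod 26).

gamma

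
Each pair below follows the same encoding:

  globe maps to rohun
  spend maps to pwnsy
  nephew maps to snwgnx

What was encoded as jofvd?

claim

g(6)→r(17) and l(11)→o(14) fit y≡15x+5 (mod 26); the inverse of 15 mod 26 is 7. This is an affine cipher: with a=0,…,z=25, each position x becomes (15x+5) mod 26.
Undoing it on jofvd: j(9)→7·(9−5)≡2=c; o(14)→7·(14−5)≡11=l; f(5)→7·(5−5)≡0=a; v(21)→7·(21−5)≡8=i; d(3)→7·(3−5)≡12=m (all mod 26).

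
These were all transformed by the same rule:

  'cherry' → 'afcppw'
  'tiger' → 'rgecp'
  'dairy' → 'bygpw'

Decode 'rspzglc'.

turbine

Compare letters: c→a is +24, h→f is +24, e→c is +24 — a constant shift. Each letter is shifted forward by 24 in the alphabet (a Caesar shift of +24).
Reversing it on rspzglc: r−24=t, s−24=u, p−24=r, z−24=b, g−24=i, l−24=n, c−24=e.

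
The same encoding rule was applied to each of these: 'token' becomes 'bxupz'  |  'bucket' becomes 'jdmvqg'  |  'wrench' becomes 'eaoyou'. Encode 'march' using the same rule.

In token: t→b is +8, o→x is +9, k→u is +10, e→p is +11 — the shift increases by 1 each position. The shift increases by 1 at each position, starting from +8: 8, 9, 10, ….
For march: m+8=u, a+9=j, r+10=b, c+11=n, h+12=t.

ujbnt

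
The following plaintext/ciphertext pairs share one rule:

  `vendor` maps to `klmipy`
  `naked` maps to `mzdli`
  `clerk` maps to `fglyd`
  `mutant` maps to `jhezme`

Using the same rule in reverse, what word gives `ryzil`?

Treating letters as 0–25, the rule is x ↦ 3x + 25 (mod 26).
Undoing it on ryzil: r(17)→9·(17−25)≡6=g; y(24)→9·(24−25)≡17=r; z(25)→9·(25−25)≡0=a; i(8)→9·(8−25)≡3=d; l(11)→9·(11−25)≡4=e (all mod 26).

grade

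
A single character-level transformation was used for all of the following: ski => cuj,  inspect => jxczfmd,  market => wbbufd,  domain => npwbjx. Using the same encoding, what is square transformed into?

cavbbf

The rule splits by letter class: vowels +1, consonants +10.
For square: s(cons)+10=c, q(cons)+10=a, u(vowel)+1=v, a(vowel)+1=b, r(cons)+10=b, e(vowel)+1=f.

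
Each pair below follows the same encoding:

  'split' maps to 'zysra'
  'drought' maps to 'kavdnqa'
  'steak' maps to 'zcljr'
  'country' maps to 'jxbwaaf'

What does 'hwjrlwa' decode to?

ancient

Shifts by position in split: pos 0: s→z (+7), pos 1: p→y (+9), pos 2: l→s (+7), pos 3: i→r (+9) — repeating every 2. A repeating key of period 2 is used — shifts +7, +9 over and over.
Undoing it on hwjrlwa: h−7=a, w−9=n, j−7=c, r−9=i, l−7=e, w−9=n, a−7=t.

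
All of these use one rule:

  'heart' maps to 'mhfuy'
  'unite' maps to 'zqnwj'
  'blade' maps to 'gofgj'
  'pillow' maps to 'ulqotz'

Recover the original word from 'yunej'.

Shifts by position in heart: pos 0: h→m (+5), pos 1: e→h (+3), pos 2: a→f (+5), pos 3: r→u (+3) — repeating every 2. It's a Vigenère-style cipher with numeric key [5,3]: position i shifts by key[i mod 2].
Decoding yunej: y−5=t, u−3=r, n−5=i, e−3=b, j−5=e.

tribe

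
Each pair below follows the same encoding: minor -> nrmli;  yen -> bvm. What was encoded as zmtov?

Each pair mirrors across the alphabet (m↔n, i↔r, n↔m): positions sum to 25. Each letter is replaced by its mirror in the alphabet: a↔z, b↔y, c↔x, and so on (the Atbash cipher).
Decoding zmtov: z↔a, m↔n, t↔g, o↔l, v↔e.

angle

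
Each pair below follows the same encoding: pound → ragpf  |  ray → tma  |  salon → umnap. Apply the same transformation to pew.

rqy

Two shifts are in play — +12 for a/e/i/o/u, +2 for every other letter.
Applying it to pew: p(cons)+2=r, e(vowel)+12=q, w(cons)+2=y.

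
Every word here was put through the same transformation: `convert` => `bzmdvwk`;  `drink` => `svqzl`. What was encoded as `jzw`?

orb

The output letters match the input read backwards, each shifted +8: convert reversed is trevnoc. The word is reversed, then every letter is shifted forward by 8.
Undoing it on jzw: shift back: j−8=b, z−8=r, w−8=o → bro; then reverse → orb.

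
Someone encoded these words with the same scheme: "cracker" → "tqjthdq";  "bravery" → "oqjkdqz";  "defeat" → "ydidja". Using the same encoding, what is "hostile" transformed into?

c(2)→t(19) and r(17)→q(16) fit y≡5x+9 (mod 26); the inverse of 5 mod 26 is 21. Each letter's alphabet position (a=0..z=25) is mapped through 5·x+9 mod 26 — an affine cipher.
Applying it to hostile: h(7)→5·7+9≡18=s; o(14)→5·14+9≡1=b; s(18)→5·18+9≡21=v; t(19)→5·19+9≡0=a; i(8)→5·8+9≡23=x; l(11)→5·11+9≡12=m; e(4)→5·4+9≡3=d (all mod 26).

sbvaxmd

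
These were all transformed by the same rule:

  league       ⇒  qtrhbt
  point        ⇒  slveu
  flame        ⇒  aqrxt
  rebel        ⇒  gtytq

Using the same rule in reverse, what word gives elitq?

Treating letters as 0–25, the rule is x ↦ 7x + 17 (mod 26).
Reversing it on elitq: e(4)→15·(4−17)≡13=n; l(11)→15·(11−17)≡14=o; i(8)→15·(8−17)≡21=v; t(19)→15·(19−17)≡4=e; q(16)→15·(16−17)≡11=l (all mod 26).

novel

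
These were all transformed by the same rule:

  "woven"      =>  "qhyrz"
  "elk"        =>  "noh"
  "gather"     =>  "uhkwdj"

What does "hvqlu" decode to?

The output letters match the input read backwards, each shifted +3: woven reversed is nevow. Read the word backwards and shift each letter +3.
Reversing it on hvqlu: shift back: h−3=e, v−3=s, q−3=n, l−3=i, u−3=r → esnir; then reverse → rinse.

rinse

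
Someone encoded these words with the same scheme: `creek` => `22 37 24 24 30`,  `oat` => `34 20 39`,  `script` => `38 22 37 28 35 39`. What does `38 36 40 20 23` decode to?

squad

c is letter #3 and maps to 22: an offset of 19. Each letter is replaced by its alphabet position (a=1..z=26) + 19.
Reversing it on 38 36 40 20 23: 38→(38−19)÷1=19=s, 36→(36−19)÷1=17=q, 40→(40−19)÷1=21=u, 20→(20−19)÷1=1=a, 23→(23−19)÷1=4=d.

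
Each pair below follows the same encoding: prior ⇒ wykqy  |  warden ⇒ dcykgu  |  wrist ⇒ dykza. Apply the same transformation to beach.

Vowels shift forward by 2 and consonants shift forward by 7.
On beach: b(cons)+7=i, e(vowel)+2=g, a(vowel)+2=c, c(cons)+7=j, h(cons)+7=o.

igcjo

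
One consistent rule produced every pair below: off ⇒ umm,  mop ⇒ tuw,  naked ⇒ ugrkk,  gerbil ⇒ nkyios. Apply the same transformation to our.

uay

The shift depends on letter class: consonant f→m is +7, but vowel o→u is +6. Two shifts are in play — +6 for a/e/i/o/u, +7 for every other letter.
For our: o(vowel)+6=u, u(vowel)+6=a, r(cons)+7=y.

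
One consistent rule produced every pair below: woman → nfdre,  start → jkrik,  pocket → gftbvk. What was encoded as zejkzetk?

Compare letters: w→n is +17, o→f is +17, m→d is +17 — a constant shift. This is a Caesar cipher with shift 17.
Decoding zejkzetk: z−17=i, e−17=n, j−17=s, k−17=t, z−17=i, e−17=n, t−17=c, k−17=t.

instinct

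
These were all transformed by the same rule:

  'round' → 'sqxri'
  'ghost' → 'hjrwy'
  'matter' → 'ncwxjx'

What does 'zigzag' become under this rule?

akjdfm

In round: r→s is +1, o→q is +2, u→x is +3, n→r is +4 — the shift increases by 1 each position. Each letter shifts forward by (position + 1), i.e. 1, 2, 3, … — the shift grows by one for each successive letter.
On zigzag: z+1=a, i+2=k, g+3=j, z+4=d, a+5=f, g+6=m.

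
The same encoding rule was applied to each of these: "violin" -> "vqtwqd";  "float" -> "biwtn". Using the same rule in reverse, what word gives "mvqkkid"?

Read the word backwards and shift each letter +8.
Undoing it on mvqkkid: shift back: m−8=e, v−8=n, q−8=i, k−8=c, k−8=c, i−8=a, d−8=v → eniccav; then reverse → vaccine.

vaccine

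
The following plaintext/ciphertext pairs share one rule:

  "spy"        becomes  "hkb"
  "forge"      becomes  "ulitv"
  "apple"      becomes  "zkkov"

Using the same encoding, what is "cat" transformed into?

Each letter is replaced by its mirror in the alphabet: a↔z, b↔y, c↔x, and so on (the Atbash cipher).
For cat: c↔x, a↔z, t↔g.

xzg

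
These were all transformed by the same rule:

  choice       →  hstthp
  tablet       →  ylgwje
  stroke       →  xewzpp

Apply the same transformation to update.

Shifts by position in choice: pos 0: c→h (+5), pos 1: h→s (+11), pos 2: o→t (+5), pos 3: i→t (+11) — repeating every 2. It's a Vigenère-style cipher with numeric key [5,11]: position i shifts by key[i mod 2].
Applying it to update: u+5=z, p+11=a, d+5=i, a+11=l, t+5=y, e+11=p.

zailyp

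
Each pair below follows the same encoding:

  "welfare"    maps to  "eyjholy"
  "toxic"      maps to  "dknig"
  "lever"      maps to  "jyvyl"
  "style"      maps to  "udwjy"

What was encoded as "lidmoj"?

ritual

Treating letters as 0–25, the rule is x ↦ 9x + 14 (mod 26).
Decoding lidmoj: l(11)→3·(11−14)≡17=r; i(8)→3·(8−14)≡8=i; d(3)→3·(3−14)≡19=t; m(12)→3·(12−14)≡20=u; o(14)→3·(14−14)≡0=a; j(9)→3·(9−14)≡11=l (all mod 26).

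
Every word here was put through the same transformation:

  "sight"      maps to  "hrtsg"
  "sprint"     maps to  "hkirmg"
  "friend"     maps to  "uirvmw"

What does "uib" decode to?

Each pair mirrors across the alphabet (s↔h, i↔r, g↔t): positions sum to 25. This is the alphabet-reversal cipher (Atbash): a becomes z, b becomes y, etc.
Undoing it on uib: u↔f, i↔r, b↔y.

fry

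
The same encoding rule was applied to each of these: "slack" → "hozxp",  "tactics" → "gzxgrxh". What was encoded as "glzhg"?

toast

Each pair mirrors across the alphabet (s↔h, l↔o, a↔z): positions sum to 25. Each letter is replaced by its mirror in the alphabet: a↔z, b↔y, c↔x, and so on (the Atbash cipher).
Undoing it on glzhg: g↔t, l↔o, z↔a, h↔s, g↔t.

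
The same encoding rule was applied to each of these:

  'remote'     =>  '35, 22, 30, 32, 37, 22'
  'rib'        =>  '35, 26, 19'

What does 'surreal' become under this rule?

r is letter #18 and maps to 35: an offset of 17. The number is (letter's place in the alphabet, a=1) + 17.
On surreal: s=19→36, u=21→38, r=18→35, r=18→35, e=5→22, a=1→18, l=12→29.

36, 38, 35, 35, 22, 18, 29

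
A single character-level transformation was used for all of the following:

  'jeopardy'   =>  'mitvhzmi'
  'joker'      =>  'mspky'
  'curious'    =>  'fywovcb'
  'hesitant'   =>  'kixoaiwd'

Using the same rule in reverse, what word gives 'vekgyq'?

In jeopardy: j→m is +3, e→i is +4, o→t is +5, p→v is +6 — the shift increases by 1 each position. Letter i (0-indexed) is shifted by i+3, so successive shifts are 3, 4, 5, ….
Undoing it on vekgyq: v−3=s, e−4=a, k−5=f, g−6=a, y−7=r, q−8=i.

safari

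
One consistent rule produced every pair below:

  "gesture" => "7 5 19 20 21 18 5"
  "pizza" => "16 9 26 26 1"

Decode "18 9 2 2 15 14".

ribbon

g is letter #7 and maps to 7: an offset of 0. Each letter is replaced by its alphabet position (a=1, b=2, …, z=26).
Reversing it on 18 9 2 2 15 14: 18=r, 9=i, 2=b, 2=b, 15=o, 14=n.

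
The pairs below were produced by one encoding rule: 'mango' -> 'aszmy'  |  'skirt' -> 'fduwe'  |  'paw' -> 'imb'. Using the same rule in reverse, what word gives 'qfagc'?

The output letters match the input read backwards, each shifted +12: mango reversed is ognam. The word is reversed, then every letter is shifted forward by 12.
Undoing it on qfagc: shift back: q−12=e, f−12=t, a−12=o, g−12=u, c−12=q → etouq; then reverse → quote.

quote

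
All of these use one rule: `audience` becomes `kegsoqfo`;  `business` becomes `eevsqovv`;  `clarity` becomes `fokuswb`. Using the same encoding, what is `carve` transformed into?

Vowels shift forward by 10 and consonants shift forward by 3.
For carve: c(cons)+3=f, a(vowel)+10=k, r(cons)+3=u, v(cons)+3=y, e(vowel)+10=o.

fkuyo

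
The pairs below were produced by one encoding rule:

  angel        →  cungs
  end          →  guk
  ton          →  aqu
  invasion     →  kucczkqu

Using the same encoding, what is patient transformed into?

Vowels shift forward by 2 and consonants shift forward by 7.
Applying it to patient: p(cons)+7=w, a(vowel)+2=c, t(cons)+7=a, i(vowel)+2=k, e(vowel)+2=g, n(cons)+7=u, t(cons)+7=a.

wcakgua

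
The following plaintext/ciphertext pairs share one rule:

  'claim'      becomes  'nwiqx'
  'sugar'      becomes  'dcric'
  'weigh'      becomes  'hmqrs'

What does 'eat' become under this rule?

mie

The shift depends on letter class: consonant c→n is +11, but vowel a→i is +8. Vowels shift forward by 8 and consonants shift forward by 11.
For eat: e(vowel)+8=m, a(vowel)+8=i, t(cons)+11=e.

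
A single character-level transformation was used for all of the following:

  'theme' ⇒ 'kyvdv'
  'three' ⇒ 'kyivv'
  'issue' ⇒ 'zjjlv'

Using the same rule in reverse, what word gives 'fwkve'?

often

Compare letters: t→k is +17, h→y is +17, e→v is +17 — a constant shift. It's a constant shift of +17 (ROT17).
Undoing it on fwkve: f−17=o, w−17=f, k−17=t, v−17=e, e−17=n.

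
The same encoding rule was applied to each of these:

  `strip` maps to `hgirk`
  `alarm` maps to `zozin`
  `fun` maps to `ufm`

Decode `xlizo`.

Each pair mirrors across the alphabet (s↔h, t↔g, r↔i): positions sum to 25. Each letter is replaced by its mirror in the alphabet: a↔z, b↔y, c↔x, and so on (the Atbash cipher).
Undoing it on xlizo: x↔c, l↔o, i↔r, z↔a, o↔l.

coral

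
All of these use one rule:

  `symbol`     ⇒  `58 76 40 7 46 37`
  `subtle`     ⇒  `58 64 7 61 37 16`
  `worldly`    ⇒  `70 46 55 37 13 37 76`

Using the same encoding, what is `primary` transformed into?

Each letter becomes 3×(its alphabet position, a=1..z=26) + 1.
Applying it to primary: p=16→49, r=18→55, i=9→28, m=13→40, a=1→4, r=18→55, y=25→76.

49 55 28 40 4 55 76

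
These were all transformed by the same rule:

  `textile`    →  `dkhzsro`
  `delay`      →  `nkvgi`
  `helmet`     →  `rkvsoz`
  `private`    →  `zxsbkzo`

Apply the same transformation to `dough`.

Shifts by position in textile: pos 0: t→d (+10), pos 1: e→k (+6), pos 2: x→h (+10), pos 3: t→z (+6) — repeating every 2. It's a Vigenère-style cipher with numeric key [10,6]: position i shifts by key[i mod 2].
On dough: d+10=n, o+6=u, u+10=e, g+6=m, h+10=r.

nuemr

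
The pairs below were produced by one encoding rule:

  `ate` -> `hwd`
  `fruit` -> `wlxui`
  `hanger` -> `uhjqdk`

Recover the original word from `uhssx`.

The output letters match the input read backwards, each shifted +3: ate reversed is eta. Read the word backwards and shift each letter +3.
Reversing it on uhssx: shift back: u−3=r, h−3=e, s−3=p, s−3=p, x−3=u → reppu; then reverse → upper.

upper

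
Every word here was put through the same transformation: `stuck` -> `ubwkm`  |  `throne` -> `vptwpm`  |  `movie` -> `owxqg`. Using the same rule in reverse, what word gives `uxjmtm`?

Shifts by position in stuck: pos 0: s→u (+2), pos 1: t→b (+8), pos 2: u→w (+2), pos 3: c→k (+8) — repeating every 2. The shifts repeat in a cycle of length 2: positions 0,1,… shift by +2, +8, then the pattern repeats.
Reversing it on uxjmtm: u−2=s, x−8=p, j−2=h, m−8=e, t−2=r, m−8=e.

sphere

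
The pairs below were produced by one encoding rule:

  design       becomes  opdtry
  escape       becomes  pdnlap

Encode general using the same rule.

Compare letters: d→o is +11, e→p is +11, s→d is +11 — a constant shift. Every letter moves 11 places later in the alphabet, wrapping around z→a.
For general: g+11=r, e+11=p, n+11=y, e+11=p, r+11=c, a+11=l, l+11=w.

rpypclw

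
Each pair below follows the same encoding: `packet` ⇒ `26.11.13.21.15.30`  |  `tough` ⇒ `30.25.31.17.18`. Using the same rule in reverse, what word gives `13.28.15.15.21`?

p is letter #16 and maps to 26: an offset of 10. Letters become their 1-based position plus 10 (so a→11, b→12, …).
Decoding 13.28.15.15.21: 13→(13−10)÷1=3=c, 28→(28−10)÷1=18=r, 15→(15−10)÷1=5=e, 15→(15−10)÷1=5=e, 21→(21−10)÷1=11=k.

creek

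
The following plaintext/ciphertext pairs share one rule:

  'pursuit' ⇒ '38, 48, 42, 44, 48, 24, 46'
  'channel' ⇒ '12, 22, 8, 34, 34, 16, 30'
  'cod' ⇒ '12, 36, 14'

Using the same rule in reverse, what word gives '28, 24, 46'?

kit

p(#16)→38 and u(#21)→48: differences scale by 2, so n = 2·pos + 6. The formula is n = 2×(alphabet index, a=1) + 6.
Reversing it on 28, 24, 46: 28→(28−6)÷2=11=k, 24→(24−6)÷2=9=i, 46→(46−6)÷2=20=t.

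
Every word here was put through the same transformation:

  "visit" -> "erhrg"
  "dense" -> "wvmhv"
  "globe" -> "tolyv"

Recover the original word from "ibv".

rye

Each pair mirrors across the alphabet (v↔e, i↔r, s↔h): positions sum to 25. Letters are reflected about the middle of the alphabet (position → 25−position): Atbash.
Decoding ibv: i↔r, b↔y, v↔e.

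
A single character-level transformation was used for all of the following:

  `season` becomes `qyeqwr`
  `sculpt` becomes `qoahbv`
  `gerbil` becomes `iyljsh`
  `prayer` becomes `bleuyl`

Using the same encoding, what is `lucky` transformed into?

haocu

s(18)→q(16) and e(4)→y(24) fit y≡5x+4 (mod 26); the inverse of 5 mod 26 is 21. Each letter's alphabet position (a=0..z=25) is mapped through 5·x+4 mod 26 — an affine cipher.
For lucky: l(11)→5·11+4≡7=h; u(20)→5·20+4≡0=a; c(2)→5·2+4≡14=o; k(10)→5·10+4≡2=c; y(24)→5·24+4≡20=u (all mod 26).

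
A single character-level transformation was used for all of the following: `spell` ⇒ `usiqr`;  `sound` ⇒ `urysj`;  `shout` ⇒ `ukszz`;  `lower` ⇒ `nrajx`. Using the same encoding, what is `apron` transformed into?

csvtt

In spell: s→u is +2, p→s is +3, e→i is +4, l→q is +5 — the shift increases by 1 each position. Letter i (0-indexed) is shifted by i+2, so successive shifts are 2, 3, 4, ….
On apron: a+2=c, p+3=s, r+4=v, o+5=t, n+6=t.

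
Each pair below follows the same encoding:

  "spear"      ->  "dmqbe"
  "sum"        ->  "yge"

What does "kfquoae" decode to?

society

Read the word backwards and shift each letter +12.
Reversing it on kfquoae: shift back: k−12=y, f−12=t, q−12=e, u−12=i, o−12=c, a−12=o, e−12=s → yteicos; then reverse → society.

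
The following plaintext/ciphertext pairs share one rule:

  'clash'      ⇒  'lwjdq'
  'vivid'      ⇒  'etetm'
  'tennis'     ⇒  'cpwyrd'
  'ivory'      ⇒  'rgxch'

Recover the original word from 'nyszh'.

Shifts by position in clash: pos 0: c→l (+9), pos 1: l→w (+11), pos 2: a→j (+9), pos 3: s→d (+11) — repeating every 2. The shifts repeat in a cycle of length 2: positions 0,1,… shift by +9, +11, then the pattern repeats.
Decoding nyszh: n−9=e, y−11=n, s−9=j, z−11=o, h−9=y.

enjoy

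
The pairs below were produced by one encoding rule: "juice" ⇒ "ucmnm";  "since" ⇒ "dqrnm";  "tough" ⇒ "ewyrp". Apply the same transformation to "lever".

wmzpz

It's a Vigenère-style cipher with numeric key [11,8,4]: position i shifts by key[i mod 3].
On lever: l+11=w, e+8=m, v+4=z, e+11=p, r+8=z.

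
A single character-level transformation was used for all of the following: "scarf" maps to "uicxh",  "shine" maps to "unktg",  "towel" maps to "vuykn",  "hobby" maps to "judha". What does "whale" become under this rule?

yncrg

A repeating key of period 2 is used — shifts +2, +6 over and over.
Applying it to whale: w+2=y, h+6=n, a+2=c, l+6=r, e+2=g.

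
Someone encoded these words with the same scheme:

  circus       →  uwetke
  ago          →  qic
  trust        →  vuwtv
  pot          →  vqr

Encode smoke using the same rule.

The output letters match the input read backwards, each shifted +2: circus reversed is sucric. Two steps: reverse the string, then apply a Caesar shift of +2.
On smoke: reverse → ekoms; then shift: e+2=g, k+2=m, o+2=q, m+2=o, s+2=u.

gmqou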